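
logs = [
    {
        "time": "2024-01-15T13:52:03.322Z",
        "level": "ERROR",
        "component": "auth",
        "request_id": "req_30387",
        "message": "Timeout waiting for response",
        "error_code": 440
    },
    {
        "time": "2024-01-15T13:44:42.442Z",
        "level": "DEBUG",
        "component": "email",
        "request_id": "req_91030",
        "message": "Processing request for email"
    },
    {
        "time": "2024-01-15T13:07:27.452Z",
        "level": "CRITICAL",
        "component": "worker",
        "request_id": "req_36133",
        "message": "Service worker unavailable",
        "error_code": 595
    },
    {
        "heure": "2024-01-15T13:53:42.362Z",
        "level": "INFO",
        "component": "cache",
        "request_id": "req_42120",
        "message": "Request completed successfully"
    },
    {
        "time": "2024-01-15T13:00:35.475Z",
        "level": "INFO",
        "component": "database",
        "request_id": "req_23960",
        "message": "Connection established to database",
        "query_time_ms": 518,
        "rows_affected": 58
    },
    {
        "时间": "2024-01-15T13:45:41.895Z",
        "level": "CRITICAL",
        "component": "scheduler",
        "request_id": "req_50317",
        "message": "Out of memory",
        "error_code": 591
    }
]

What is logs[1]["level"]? "DEBUG"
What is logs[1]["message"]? "Processing request for email"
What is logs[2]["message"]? "Service worker unavailable"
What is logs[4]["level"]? "INFO"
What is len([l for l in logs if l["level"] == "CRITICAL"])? 2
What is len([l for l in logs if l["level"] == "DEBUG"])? 1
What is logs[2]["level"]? "CRITICAL"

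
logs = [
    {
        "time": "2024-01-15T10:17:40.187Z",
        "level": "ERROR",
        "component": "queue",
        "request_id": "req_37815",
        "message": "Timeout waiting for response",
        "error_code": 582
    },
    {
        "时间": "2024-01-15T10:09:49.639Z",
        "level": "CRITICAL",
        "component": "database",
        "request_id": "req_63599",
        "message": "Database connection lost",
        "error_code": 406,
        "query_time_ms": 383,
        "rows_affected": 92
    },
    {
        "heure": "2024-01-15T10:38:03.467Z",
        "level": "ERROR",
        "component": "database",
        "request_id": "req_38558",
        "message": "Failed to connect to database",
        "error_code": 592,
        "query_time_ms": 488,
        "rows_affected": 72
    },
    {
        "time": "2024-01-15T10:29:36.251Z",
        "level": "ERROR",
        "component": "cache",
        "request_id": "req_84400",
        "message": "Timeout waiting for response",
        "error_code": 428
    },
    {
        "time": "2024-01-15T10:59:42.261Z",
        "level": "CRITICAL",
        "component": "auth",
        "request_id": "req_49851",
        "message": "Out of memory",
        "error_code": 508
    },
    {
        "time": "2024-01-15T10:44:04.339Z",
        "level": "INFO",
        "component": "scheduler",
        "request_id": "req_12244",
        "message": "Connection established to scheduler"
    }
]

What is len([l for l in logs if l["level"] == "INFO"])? 1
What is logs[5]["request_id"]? "req_12244"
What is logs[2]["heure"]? "2024-01-15T10:38:03.467Z"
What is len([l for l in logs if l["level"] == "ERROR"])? 3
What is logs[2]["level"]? "ERROR"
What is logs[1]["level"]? "CRITICAL"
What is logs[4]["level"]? "CRITICAL"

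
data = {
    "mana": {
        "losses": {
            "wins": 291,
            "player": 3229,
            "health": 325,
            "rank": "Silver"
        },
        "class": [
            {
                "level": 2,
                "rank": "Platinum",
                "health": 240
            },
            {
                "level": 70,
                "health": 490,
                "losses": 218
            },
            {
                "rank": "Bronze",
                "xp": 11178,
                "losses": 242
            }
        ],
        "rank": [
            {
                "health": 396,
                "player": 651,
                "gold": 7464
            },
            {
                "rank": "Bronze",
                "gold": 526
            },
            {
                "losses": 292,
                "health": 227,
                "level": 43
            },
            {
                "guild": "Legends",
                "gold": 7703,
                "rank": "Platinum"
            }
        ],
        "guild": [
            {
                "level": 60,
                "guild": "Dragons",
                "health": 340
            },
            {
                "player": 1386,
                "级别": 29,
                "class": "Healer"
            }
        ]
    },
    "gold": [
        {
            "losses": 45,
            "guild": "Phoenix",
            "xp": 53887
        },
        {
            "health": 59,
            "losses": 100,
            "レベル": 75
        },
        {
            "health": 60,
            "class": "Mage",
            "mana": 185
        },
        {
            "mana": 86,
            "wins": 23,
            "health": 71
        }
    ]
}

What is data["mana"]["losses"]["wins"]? 291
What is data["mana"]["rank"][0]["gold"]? 7464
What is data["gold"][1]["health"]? 59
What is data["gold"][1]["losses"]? 100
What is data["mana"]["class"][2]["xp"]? 11178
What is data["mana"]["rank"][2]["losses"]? 292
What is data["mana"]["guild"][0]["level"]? 60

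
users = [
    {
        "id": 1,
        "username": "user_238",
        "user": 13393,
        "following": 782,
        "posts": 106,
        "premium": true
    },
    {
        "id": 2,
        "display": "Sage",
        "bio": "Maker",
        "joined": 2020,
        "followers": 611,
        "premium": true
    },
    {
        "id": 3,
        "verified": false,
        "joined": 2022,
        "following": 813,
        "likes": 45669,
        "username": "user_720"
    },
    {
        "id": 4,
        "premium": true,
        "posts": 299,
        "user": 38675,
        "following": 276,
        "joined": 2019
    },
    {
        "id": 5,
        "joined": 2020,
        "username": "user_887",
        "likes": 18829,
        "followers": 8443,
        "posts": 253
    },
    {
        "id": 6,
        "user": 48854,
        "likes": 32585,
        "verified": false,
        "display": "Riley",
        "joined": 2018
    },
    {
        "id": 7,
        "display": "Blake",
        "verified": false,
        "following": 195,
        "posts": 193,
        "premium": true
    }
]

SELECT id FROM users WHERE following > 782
[3]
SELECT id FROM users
[1, 2, 3, 4, 5, 6, 7]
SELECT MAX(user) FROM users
48854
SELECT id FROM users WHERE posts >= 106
[1, 4, 5, 7]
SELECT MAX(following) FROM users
813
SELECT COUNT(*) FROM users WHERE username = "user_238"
1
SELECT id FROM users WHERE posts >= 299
[4]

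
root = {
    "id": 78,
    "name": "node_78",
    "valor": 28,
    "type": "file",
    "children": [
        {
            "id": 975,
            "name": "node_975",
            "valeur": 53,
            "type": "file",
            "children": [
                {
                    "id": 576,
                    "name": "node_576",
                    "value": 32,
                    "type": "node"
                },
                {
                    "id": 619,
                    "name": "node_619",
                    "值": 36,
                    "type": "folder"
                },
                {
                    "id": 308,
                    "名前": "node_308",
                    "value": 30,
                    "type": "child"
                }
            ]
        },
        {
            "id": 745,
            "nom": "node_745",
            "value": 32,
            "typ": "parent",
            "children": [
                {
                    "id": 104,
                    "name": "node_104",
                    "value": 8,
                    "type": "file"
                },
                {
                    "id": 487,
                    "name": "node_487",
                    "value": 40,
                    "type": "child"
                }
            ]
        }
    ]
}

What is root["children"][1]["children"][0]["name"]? "node_104"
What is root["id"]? 78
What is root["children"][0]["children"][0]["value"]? 32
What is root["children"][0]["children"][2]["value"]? 30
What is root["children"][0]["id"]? 975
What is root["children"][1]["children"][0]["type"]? "file"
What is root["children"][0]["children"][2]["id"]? 308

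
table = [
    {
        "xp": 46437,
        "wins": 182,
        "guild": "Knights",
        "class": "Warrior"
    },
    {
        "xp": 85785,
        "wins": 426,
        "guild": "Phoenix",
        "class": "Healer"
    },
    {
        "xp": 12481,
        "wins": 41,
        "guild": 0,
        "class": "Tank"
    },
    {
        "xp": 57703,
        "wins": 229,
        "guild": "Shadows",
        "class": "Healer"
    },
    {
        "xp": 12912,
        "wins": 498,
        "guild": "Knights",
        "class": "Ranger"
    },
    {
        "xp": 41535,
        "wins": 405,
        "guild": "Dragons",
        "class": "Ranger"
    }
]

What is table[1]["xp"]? 85785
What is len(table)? 6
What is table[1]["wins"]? 426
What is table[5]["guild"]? "Dragons"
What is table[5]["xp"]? 41535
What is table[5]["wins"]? 405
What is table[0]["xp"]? 46437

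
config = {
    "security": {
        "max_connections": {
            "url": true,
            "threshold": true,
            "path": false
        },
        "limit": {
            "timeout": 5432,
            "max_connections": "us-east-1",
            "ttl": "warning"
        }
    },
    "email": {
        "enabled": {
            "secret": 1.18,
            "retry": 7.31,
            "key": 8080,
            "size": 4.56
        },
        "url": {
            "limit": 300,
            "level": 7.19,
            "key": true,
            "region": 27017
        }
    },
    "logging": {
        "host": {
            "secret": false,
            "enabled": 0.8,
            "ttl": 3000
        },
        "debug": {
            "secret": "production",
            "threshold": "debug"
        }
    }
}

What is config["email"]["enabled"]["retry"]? 7.31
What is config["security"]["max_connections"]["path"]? False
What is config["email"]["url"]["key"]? True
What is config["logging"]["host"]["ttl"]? 3000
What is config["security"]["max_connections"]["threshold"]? True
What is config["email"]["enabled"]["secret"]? 1.18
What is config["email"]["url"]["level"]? 7.19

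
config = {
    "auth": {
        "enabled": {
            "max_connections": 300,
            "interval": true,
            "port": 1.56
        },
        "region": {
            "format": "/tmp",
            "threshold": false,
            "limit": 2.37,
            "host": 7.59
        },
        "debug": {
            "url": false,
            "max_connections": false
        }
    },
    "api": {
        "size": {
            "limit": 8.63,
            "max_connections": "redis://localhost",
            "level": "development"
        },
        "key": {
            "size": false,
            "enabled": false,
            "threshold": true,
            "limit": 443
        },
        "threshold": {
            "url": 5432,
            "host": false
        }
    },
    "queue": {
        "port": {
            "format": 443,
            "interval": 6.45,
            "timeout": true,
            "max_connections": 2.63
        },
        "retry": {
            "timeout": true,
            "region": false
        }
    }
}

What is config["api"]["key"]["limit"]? 443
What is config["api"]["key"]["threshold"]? True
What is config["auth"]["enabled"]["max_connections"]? 300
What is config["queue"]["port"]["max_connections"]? 2.63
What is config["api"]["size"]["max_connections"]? "redis://localhost"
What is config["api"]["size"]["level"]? "development"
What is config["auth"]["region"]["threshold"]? False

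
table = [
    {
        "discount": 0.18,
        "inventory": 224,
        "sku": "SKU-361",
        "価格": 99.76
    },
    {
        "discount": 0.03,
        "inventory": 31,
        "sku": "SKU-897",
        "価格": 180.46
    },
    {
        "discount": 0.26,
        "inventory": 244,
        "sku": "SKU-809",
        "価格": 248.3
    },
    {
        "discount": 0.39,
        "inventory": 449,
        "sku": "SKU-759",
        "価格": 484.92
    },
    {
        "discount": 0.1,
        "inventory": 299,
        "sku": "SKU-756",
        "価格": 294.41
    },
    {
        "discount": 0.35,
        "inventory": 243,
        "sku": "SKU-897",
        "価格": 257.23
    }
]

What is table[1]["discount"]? 0.03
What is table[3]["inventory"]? 449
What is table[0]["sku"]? "SKU-361"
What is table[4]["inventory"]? 299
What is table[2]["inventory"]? 244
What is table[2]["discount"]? 0.26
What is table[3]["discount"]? 0.39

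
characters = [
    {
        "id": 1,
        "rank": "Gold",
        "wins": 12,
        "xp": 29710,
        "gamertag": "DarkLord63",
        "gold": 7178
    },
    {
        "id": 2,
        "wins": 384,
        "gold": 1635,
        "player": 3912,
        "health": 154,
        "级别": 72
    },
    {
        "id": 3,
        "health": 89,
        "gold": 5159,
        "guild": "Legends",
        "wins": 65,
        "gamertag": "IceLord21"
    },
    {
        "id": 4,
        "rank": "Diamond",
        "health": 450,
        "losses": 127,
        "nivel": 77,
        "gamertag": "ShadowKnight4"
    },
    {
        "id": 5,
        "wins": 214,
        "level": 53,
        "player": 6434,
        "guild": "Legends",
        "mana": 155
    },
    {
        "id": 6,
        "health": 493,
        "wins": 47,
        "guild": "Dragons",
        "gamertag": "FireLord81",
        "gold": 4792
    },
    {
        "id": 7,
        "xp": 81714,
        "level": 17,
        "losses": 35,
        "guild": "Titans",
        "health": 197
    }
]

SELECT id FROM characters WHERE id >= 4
[4, 5, 6, 7]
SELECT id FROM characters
[1, 2, 3, 4, 5, 6, 7]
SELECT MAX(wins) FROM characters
384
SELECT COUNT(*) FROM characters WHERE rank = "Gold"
1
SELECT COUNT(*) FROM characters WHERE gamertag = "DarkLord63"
1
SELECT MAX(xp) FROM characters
81714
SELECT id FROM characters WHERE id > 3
[4, 5, 6, 7]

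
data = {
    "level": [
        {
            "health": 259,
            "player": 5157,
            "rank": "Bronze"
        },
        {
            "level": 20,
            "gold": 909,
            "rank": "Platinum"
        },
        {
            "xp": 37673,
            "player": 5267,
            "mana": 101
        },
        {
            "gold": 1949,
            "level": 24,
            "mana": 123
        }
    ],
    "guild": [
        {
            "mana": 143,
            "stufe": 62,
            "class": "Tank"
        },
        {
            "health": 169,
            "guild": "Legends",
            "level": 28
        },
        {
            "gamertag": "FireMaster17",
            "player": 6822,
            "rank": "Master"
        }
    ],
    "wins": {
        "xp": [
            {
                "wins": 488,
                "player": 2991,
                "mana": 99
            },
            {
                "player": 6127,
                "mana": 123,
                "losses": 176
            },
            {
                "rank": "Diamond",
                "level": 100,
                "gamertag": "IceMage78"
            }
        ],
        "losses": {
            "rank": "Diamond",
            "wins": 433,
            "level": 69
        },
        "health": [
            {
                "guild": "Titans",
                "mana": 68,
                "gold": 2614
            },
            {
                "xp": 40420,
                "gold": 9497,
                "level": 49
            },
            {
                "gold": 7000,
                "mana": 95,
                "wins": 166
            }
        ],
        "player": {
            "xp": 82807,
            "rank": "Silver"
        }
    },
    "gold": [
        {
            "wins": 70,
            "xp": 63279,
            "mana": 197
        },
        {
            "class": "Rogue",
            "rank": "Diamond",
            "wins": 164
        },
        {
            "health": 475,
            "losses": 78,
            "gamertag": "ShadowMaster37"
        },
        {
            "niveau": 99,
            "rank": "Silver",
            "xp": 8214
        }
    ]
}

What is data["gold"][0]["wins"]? 70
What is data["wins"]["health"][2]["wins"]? 166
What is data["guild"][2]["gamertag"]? "FireMaster17"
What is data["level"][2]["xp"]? 37673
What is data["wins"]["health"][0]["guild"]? "Titans"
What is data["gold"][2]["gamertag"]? "ShadowMaster37"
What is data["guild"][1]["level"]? 28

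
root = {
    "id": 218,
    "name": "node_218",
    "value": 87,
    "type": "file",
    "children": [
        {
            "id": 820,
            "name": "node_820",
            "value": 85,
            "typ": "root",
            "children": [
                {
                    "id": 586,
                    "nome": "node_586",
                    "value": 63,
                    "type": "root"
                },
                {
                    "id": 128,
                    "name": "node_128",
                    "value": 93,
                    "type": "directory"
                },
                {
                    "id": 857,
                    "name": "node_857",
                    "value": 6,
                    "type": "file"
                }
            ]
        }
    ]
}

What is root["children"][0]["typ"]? "root"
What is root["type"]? "file"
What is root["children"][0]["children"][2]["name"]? "node_857"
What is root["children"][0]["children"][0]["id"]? 586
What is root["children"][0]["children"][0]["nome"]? "node_586"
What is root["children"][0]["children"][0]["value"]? 63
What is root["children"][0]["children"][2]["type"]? "file"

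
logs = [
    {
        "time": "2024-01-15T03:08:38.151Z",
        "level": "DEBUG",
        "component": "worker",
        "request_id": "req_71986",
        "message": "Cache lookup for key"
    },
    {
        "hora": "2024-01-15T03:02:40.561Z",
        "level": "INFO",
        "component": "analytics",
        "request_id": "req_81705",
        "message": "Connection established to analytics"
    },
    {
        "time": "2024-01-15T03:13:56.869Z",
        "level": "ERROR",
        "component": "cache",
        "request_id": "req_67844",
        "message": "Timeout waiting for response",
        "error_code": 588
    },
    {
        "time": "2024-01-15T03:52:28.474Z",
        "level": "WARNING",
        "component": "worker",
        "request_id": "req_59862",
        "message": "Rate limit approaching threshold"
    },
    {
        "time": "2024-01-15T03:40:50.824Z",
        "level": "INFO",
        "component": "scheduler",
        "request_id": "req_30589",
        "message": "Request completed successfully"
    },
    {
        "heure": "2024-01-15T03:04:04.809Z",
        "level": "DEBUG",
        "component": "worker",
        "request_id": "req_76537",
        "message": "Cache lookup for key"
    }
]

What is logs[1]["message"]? "Connection established to analytics"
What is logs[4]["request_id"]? "req_30589"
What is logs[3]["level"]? "WARNING"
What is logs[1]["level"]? "INFO"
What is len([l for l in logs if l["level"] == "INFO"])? 2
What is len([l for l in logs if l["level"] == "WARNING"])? 1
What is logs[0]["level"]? "DEBUG"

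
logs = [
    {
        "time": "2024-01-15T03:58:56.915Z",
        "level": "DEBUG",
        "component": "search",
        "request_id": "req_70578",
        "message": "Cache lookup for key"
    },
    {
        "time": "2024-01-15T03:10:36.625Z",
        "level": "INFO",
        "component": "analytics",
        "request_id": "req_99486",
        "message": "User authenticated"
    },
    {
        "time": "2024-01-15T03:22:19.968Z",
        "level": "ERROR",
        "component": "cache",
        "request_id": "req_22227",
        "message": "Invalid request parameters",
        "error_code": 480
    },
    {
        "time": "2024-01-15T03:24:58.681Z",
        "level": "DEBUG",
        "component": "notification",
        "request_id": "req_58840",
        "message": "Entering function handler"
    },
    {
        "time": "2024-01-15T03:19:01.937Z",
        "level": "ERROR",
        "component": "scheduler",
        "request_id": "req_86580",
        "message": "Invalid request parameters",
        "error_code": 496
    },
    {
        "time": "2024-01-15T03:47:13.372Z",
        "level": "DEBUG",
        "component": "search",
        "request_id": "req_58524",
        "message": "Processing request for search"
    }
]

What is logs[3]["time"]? "2024-01-15T03:24:58.681Z"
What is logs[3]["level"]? "DEBUG"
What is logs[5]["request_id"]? "req_58524"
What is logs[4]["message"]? "Invalid request parameters"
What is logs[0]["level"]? "DEBUG"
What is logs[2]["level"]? "ERROR"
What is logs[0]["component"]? "search"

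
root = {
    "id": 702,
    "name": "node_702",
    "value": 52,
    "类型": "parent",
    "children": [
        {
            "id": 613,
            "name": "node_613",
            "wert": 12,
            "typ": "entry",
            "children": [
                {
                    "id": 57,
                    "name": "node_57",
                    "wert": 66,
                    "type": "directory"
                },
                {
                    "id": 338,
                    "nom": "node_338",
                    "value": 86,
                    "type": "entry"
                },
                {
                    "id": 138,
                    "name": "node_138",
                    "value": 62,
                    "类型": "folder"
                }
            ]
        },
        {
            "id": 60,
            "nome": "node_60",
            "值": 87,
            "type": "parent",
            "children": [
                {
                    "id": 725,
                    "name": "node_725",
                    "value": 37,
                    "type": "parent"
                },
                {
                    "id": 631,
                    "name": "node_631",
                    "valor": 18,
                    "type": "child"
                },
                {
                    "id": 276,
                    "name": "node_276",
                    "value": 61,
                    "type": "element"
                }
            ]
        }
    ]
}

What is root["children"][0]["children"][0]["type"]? "directory"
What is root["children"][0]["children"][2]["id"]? 138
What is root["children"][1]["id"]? 60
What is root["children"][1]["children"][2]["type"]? "element"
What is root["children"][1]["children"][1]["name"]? "node_631"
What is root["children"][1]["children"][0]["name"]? "node_725"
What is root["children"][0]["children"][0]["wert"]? 66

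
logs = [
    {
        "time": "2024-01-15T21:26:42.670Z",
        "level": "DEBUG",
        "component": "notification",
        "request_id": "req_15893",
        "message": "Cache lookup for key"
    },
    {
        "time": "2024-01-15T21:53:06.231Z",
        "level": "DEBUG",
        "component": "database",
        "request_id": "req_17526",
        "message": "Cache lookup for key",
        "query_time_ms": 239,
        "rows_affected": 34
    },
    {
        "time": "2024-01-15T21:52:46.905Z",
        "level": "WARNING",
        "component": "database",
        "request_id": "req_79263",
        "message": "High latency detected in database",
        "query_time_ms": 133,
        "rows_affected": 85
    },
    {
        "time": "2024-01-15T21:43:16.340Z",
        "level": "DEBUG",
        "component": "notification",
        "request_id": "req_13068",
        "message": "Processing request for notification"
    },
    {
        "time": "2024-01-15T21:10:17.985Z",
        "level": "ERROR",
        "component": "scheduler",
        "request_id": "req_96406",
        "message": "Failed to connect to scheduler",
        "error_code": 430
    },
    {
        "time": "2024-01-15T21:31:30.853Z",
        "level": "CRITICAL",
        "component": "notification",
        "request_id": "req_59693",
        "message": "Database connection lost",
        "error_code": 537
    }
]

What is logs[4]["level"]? "ERROR"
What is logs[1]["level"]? "DEBUG"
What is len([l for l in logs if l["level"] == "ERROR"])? 1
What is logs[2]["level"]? "WARNING"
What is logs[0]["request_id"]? "req_15893"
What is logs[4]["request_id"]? "req_96406"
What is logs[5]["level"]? "CRITICAL"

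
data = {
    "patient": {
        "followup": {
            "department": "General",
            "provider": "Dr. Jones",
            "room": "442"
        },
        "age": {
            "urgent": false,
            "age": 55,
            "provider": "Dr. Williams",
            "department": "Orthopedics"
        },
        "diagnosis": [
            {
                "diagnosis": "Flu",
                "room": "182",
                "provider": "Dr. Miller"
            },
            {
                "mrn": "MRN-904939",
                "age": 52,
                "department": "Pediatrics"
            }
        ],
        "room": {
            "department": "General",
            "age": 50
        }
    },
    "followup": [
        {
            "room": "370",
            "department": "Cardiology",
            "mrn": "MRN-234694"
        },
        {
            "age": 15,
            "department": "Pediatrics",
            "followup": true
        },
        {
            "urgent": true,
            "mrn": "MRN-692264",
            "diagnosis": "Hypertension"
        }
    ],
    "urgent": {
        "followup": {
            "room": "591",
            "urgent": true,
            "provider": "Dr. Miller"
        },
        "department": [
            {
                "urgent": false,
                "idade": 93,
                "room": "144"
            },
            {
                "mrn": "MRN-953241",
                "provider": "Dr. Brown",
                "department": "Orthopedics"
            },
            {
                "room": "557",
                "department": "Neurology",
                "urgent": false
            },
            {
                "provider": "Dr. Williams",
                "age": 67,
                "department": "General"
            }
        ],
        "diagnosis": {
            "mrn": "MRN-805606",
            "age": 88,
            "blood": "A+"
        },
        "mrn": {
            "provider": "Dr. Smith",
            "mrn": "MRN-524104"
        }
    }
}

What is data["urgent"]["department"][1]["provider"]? "Dr. Brown"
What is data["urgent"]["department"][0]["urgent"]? False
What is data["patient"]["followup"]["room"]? "442"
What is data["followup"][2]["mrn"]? "MRN-692264"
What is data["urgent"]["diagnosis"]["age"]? 88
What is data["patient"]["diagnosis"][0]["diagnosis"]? "Flu"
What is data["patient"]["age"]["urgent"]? False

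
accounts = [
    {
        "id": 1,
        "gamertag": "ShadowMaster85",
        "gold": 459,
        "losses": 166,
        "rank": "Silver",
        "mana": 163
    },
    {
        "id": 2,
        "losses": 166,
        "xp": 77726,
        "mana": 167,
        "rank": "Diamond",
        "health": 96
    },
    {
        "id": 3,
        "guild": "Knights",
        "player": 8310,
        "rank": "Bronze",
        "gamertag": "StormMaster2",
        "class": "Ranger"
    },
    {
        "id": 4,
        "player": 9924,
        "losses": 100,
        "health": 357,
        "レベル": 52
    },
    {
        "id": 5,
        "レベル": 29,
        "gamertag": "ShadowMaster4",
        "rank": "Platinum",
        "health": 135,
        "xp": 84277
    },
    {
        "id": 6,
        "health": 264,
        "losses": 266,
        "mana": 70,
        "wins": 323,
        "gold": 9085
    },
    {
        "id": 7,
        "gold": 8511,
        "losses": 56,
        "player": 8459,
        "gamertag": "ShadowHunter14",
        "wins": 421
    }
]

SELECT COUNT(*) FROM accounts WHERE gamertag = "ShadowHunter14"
1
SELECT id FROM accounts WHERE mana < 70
[]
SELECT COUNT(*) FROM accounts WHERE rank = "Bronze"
1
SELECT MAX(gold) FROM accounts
9085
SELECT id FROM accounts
[1, 2, 3, 4, 5, 6, 7]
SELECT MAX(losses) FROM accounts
266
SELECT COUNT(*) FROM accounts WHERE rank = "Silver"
1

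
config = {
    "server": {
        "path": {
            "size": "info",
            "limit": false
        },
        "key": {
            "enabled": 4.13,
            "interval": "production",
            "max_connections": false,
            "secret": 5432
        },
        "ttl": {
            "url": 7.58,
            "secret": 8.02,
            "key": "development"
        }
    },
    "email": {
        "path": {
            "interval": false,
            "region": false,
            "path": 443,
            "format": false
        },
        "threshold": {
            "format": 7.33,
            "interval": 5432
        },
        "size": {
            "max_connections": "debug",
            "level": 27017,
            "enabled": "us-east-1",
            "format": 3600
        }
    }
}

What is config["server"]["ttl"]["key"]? "development"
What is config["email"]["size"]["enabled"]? "us-east-1"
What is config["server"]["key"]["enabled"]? 4.13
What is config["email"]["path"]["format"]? False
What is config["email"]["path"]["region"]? False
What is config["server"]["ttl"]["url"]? 7.58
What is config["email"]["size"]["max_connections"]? "debug"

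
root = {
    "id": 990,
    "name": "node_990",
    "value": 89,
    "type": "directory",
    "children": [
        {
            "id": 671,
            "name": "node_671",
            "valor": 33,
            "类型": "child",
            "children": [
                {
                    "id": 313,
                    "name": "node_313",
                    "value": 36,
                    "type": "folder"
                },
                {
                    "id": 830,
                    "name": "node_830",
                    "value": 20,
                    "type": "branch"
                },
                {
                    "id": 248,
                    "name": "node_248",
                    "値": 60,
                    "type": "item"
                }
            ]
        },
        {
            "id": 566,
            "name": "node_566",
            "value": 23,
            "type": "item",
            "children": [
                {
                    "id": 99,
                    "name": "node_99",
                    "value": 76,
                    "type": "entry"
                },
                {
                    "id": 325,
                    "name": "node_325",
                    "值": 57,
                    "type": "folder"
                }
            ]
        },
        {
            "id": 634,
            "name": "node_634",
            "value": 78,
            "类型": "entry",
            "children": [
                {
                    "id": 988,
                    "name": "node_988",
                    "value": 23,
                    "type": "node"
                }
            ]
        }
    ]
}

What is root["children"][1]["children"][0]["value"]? 76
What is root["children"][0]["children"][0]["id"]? 313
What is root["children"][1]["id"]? 566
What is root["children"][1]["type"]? "item"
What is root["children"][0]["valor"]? 33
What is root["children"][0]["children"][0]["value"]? 36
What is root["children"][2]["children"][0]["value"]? 23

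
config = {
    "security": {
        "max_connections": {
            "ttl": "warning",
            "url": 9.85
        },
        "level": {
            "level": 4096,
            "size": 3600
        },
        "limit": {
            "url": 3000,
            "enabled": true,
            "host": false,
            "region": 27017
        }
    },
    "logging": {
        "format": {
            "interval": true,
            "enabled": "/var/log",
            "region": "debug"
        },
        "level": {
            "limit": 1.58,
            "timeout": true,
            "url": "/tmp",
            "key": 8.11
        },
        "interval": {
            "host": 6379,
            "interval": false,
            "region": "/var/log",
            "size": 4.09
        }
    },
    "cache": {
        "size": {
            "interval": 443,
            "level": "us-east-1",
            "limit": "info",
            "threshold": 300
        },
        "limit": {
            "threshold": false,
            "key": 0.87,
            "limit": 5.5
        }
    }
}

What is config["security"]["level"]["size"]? 3600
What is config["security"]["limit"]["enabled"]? True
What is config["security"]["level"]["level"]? 4096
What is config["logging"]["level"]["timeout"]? True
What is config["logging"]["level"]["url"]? "/tmp"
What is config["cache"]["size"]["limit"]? "info"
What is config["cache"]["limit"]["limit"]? 5.5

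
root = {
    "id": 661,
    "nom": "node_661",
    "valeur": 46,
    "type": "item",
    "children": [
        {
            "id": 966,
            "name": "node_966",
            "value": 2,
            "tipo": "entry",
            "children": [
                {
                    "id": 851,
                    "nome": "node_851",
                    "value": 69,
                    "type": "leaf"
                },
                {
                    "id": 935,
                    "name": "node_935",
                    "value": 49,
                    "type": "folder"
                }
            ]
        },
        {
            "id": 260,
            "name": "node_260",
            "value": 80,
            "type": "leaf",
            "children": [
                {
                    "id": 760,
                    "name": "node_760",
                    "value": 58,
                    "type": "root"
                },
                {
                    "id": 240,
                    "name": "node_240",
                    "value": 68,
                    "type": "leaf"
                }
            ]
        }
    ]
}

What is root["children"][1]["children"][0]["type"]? "root"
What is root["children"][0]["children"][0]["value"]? 69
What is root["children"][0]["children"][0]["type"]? "leaf"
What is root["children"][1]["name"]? "node_260"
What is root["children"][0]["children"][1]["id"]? 935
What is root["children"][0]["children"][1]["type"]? "folder"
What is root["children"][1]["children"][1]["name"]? "node_240"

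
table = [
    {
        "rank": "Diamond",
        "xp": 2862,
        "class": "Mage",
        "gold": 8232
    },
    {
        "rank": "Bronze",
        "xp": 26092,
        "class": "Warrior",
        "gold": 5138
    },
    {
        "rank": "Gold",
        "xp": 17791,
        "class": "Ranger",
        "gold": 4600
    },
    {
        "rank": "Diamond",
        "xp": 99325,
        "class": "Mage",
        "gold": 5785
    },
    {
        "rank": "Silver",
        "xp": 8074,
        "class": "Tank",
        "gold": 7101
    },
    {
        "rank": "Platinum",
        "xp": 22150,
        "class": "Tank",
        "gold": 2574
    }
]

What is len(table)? 6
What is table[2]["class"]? "Ranger"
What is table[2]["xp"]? 17791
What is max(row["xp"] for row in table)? 99325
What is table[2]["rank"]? "Gold"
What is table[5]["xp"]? 22150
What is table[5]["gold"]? 2574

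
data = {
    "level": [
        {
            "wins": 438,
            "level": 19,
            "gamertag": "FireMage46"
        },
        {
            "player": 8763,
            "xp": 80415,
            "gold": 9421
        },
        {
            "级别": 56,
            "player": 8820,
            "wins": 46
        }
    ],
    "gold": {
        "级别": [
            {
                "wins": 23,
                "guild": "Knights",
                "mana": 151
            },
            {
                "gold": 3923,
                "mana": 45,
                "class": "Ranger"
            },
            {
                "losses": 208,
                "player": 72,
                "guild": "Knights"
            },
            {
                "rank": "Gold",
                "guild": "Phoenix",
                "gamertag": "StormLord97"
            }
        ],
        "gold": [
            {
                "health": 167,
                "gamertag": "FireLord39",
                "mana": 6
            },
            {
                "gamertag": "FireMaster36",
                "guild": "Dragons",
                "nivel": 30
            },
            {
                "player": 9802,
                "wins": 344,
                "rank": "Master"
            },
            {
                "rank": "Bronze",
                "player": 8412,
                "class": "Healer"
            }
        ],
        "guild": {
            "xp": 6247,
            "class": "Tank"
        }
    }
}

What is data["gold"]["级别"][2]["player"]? 72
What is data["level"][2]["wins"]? 46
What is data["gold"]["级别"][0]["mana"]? 151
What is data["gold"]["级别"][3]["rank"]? "Gold"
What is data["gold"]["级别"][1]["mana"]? 45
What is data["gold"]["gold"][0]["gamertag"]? "FireLord39"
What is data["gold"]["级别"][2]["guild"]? "Knights"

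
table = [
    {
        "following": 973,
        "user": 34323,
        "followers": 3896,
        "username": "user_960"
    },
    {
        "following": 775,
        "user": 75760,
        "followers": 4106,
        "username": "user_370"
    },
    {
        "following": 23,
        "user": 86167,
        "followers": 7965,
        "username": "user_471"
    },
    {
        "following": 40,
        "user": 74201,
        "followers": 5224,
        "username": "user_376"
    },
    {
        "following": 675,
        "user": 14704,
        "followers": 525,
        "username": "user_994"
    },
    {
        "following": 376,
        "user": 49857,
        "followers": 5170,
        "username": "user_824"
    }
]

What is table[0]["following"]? 973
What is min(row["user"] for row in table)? 14704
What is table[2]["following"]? 23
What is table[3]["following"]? 40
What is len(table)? 6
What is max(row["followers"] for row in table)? 7965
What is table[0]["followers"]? 3896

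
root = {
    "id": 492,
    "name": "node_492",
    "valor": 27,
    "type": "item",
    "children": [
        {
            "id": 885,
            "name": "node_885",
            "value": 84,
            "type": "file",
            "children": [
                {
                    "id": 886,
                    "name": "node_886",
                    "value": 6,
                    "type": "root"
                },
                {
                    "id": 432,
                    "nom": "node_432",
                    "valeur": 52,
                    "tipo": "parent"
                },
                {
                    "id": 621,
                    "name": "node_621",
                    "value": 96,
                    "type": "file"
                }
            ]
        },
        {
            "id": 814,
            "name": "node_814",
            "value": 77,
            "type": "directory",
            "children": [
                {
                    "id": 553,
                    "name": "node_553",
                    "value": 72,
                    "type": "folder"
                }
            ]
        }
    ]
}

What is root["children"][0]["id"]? 885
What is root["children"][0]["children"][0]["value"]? 6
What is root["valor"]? 27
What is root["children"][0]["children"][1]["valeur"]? 52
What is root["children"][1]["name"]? "node_814"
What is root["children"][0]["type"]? "file"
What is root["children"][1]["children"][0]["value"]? 72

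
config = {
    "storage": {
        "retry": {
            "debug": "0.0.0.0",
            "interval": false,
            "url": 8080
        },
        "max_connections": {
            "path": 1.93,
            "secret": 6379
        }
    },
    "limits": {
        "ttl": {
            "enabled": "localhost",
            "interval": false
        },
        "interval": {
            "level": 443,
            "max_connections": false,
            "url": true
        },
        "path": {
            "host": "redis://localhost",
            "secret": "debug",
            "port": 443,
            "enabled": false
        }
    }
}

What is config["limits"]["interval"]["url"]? True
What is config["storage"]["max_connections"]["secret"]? 6379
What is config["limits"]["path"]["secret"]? "debug"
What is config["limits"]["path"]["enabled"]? False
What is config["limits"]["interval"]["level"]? 443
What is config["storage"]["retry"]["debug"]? "0.0.0.0"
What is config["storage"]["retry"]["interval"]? False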